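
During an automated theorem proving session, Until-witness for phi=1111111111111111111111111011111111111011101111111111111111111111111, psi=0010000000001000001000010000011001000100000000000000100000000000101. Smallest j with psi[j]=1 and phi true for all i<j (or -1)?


(phi U psi) at 0: need smallest j with psi[j]=1 and phi[i]=1 for all i in [0,j).
Scan from step 0:
  step 0: phi=1, psi=0 -> continue
  step 1: phi=1, psi=0 -> continue
  step 2: psi=1 and phi held for [0,2) -> witness found
Witness step = 2

2


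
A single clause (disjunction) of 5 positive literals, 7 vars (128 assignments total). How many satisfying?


Step 1: Total=2^7=128
Step 2: Unsat when all 5 false: 2^2=4
Step 3: Sat=128-4=124

124


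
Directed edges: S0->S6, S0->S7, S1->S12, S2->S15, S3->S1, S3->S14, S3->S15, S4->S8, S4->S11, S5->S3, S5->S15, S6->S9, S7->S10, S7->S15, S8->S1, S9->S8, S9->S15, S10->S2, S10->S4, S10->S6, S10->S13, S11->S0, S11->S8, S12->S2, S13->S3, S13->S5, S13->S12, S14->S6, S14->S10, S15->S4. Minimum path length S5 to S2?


BFS layer-by-layer from S5:
  dist 0: {S5}
  dist 1: {S3, S15}
  dist 2: {S1, S4, S14}
  dist 3: {S6, S8, S10, S11, S12}
  dist 4: {S0, S2, S9, S13}
  -> S2 reached at distance 4
Shortest path length = 4

4


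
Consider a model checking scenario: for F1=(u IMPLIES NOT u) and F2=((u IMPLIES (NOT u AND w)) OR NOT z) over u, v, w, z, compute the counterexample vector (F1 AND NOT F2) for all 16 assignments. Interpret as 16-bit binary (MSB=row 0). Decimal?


F1 = (u IMPLIES NOT u)
F2 = ((u IMPLIES (NOT u AND w)) OR NOT z)
Counterexample to F1=>F2 is where F1=1 and F2=0.
Evaluate each row (bits = u,v,w,z, MSB first):
  row 0 [0000]: F1=1 F2=1 -> F1&~F2 -> 0
  row 1 [0001]: F1=1 F2=1 -> F1&~F2 -> 0
  row 2 [0010]: F1=1 F2=1 -> F1&~F2 -> 0
  row 3 [0011]: F1=1 F2=1 -> F1&~F2 -> 0
  row 4 [0100]: F1=1 F2=1 -> F1&~F2 -> 0
  row 5 [0101]: F1=1 F2=1 -> F1&~F2 -> 0
  row 6 [0110]: F1=1 F2=1 -> F1&~F2 -> 0
  row 7 [0111]: F1=1 F2=1 -> F1&~F2 -> 0
  row 8 [1000]: F1=0 F2=1 -> F1&~F2 -> 0
  row 9 [1001]: F1=0 F2=0 -> F1&~F2 -> 0
  row 10 [1010]: F1=0 F2=1 -> F1&~F2 -> 0
  row 11 [1011]: F1=0 F2=0 -> F1&~F2 -> 0
  row 12 [1100]: F1=0 F2=1 -> F1&~F2 -> 0
  row 13 [1101]: F1=0 F2=0 -> F1&~F2 -> 0
  row 14 [1110]: F1=0 F2=1 -> F1&~F2 -> 0
  row 15 [1111]: F1=0 F2=0 -> F1&~F2 -> 0
Full result column, 4 rows per line (u,v fixed per line; w,z runs 00..11 left to right):
  rows 0-3 [u,v=00]: 0000  = hex 0
  rows 4-7 [u,v=01]: 0000  = hex 0
  rows 8-11 [u,v=10]: 0000  = hex 0
  rows 12-15 [u,v=11]: 0000  = hex 0
Counterexample vector (row 0 .. row 15) = 0000000000000000
Output column grouped in 4s = 0000 0000 0000 0000 = 0x0000
Convert to decimal digit by digit (value = value*16 + digit):
  0 -> 0
  0*16 + 0 = 0
  0*16 + 0 = 0
  0*16 + 0 = 0
Decimal = 0

0


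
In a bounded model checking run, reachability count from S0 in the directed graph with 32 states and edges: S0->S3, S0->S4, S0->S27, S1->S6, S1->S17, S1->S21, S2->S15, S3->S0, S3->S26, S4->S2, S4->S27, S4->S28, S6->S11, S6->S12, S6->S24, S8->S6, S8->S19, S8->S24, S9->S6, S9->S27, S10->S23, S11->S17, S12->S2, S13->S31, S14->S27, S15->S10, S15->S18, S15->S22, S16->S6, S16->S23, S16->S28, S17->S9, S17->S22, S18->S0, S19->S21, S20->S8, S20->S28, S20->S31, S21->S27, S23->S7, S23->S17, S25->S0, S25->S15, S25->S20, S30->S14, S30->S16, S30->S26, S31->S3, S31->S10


BFS from S0:
  layer 0: {S0}
  layer 1: {S3, S4, S27}
  layer 2: {S2, S26, S28}
  layer 3: {S15}
  layer 4: {S10, S18, S22}
  layer 5: {S23}
  layer 6: {S7, S17}
  layer 7: {S9}
  layer 8: {S6}
  layer 9: {S11, S12, S24}
Reachable set: {S0, S2, S3, S4, S6, S7, S9, S10, S11, S12, S15, S17, S18, S22, S23, S24, S26, S27, S28}
Count = 19

19


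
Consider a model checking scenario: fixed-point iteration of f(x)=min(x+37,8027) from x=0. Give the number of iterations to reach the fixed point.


Step 1: x=0, cap=8027, increment=37
Step 2: x grows by 37 each step until capped at 8027; fixed point is x=8027
Step 3: iterations = ceil(8027/37) = 217

217


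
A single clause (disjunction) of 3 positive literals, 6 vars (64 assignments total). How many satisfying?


Step 1: Total=2^6=64
Step 2: Unsat when all 3 false: 2^3=8
Step 3: Sat=64-8=56

56


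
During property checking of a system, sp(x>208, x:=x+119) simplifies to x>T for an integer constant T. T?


Formula: sp(P, x:=E) = exists old_x. (x = E[old_x/x]) AND P[old_x/x] (old_x is the value of x before the assignment; eliminate old_x by solving x = E[old_x/x] for old_x)
Step 1: Precondition P: x>208, i.e. old_x > 208
Step 2: Assignment gives x = old_x + 119, so old_x = x - 119
Step 3: Substitute into P: x - 119 > 208
Step 4: Simplify: x > 208+119 = 327

327


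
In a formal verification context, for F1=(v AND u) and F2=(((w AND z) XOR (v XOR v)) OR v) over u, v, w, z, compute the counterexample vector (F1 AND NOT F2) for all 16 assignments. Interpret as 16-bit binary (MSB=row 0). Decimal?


F1 = (v AND u)
F2 = (((w AND z) XOR (v XOR v)) OR v)
Counterexample to F1=>F2 is where F1=1 and F2=0.
Evaluate each row (bits = u,v,w,z, MSB first):
  row 0 [0000]: F1=0 F2=0 -> F1&~F2 -> 0
  row 1 [0001]: F1=0 F2=0 -> F1&~F2 -> 0
  row 2 [0010]: F1=0 F2=0 -> F1&~F2 -> 0
  row 3 [0011]: F1=0 F2=1 -> F1&~F2 -> 0
  row 4 [0100]: F1=0 F2=1 -> F1&~F2 -> 0
  row 5 [0101]: F1=0 F2=1 -> F1&~F2 -> 0
  row 6 [0110]: F1=0 F2=1 -> F1&~F2 -> 0
  row 7 [0111]: F1=0 F2=1 -> F1&~F2 -> 0
  row 8 [1000]: F1=0 F2=0 -> F1&~F2 -> 0
  row 9 [1001]: F1=0 F2=0 -> F1&~F2 -> 0
  row 10 [1010]: F1=0 F2=0 -> F1&~F2 -> 0
  row 11 [1011]: F1=0 F2=1 -> F1&~F2 -> 0
  row 12 [1100]: F1=1 F2=1 -> F1&~F2 -> 0
  row 13 [1101]: F1=1 F2=1 -> F1&~F2 -> 0
  row 14 [1110]: F1=1 F2=1 -> F1&~F2 -> 0
  row 15 [1111]: F1=1 F2=1 -> F1&~F2 -> 0
Full result column, 4 rows per line (u,v fixed per line; w,z runs 00..11 left to right):
  rows 0-3 [u,v=00]: 0000  = hex 0
  rows 4-7 [u,v=01]: 0000  = hex 0
  rows 8-11 [u,v=10]: 0000  = hex 0
  rows 12-15 [u,v=11]: 0000  = hex 0
Counterexample vector (row 0 .. row 15) = 0000000000000000
Output column grouped in 4s = 0000 0000 0000 0000 = 0x0000
Convert to decimal digit by digit (value = value*16 + digit):
  0 -> 0
  0*16 + 0 = 0
  0*16 + 0 = 0
  0*16 + 0 = 0
Decimal = 0

0


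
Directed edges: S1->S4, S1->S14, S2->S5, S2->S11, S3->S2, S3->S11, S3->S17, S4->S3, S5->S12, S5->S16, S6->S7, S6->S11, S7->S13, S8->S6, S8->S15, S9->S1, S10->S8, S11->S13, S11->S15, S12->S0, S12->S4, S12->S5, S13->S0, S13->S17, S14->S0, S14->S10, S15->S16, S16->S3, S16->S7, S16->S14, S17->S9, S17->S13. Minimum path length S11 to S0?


BFS layer-by-layer from S11:
  dist 0: {S11}
  dist 1: {S13, S15}
  dist 2: {S0, S16, S17}
  -> S0 reached at distance 2
Shortest path length = 2

2


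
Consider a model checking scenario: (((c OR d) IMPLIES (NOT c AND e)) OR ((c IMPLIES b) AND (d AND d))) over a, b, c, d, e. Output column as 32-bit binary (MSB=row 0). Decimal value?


Formula: (((c OR d) IMPLIES (NOT c AND e)) OR ((c IMPLIES b) AND (d AND d))) over a, b, c, d, e (32 rows)
Evaluate each row (bits = a,b,c,d,e, MSB first):
  row 0 [00000]: (((0 OR 0) IMPLIES (NOT 0 AND 0)) OR ((0 IMPLIES 0) AND (0 AND 0))) -> 1
  row 1 [00001]: (((0 OR 0) IMPLIES (NOT 0 AND 1)) OR ((0 IMPLIES 0) AND (0 AND 0))) -> 1
  row 2 [00010]: (((0 OR 1) IMPLIES (NOT 0 AND 0)) OR ((0 IMPLIES 0) AND (1 AND 1))) -> 1
  row 3 [00011]: (((0 OR 1) IMPLIES (NOT 0 AND 1)) OR ((0 IMPLIES 0) AND (1 AND 1))) -> 1
  row 4 [00100]: (((1 OR 0) IMPLIES (NOT 1 AND 0)) OR ((1 IMPLIES 0) AND (0 AND 0))) -> 0
  row 5 [00101]: (((1 OR 0) IMPLIES (NOT 1 AND 1)) OR ((1 IMPLIES 0) AND (0 AND 0))) -> 0
  row 6 [00110]: (((1 OR 1) IMPLIES (NOT 1 AND 0)) OR ((1 IMPLIES 0) AND (1 AND 1))) -> 0
  row 7 [00111]: (((1 OR 1) IMPLIES (NOT 1 AND 1)) OR ((1 IMPLIES 0) AND (1 AND 1))) -> 0
  row 8 [01000]: (((0 OR 0) IMPLIES (NOT 0 AND 0)) OR ((0 IMPLIES 1) AND (0 AND 0))) -> 1
  row 9 [01001]: (((0 OR 0) IMPLIES (NOT 0 AND 1)) OR ((0 IMPLIES 1) AND (0 AND 0))) -> 1
  row 10 [01010]: (((0 OR 1) IMPLIES (NOT 0 AND 0)) OR ((0 IMPLIES 1) AND (1 AND 1))) -> 1
  row 11 [01011]: (((0 OR 1) IMPLIES (NOT 0 AND 1)) OR ((0 IMPLIES 1) AND (1 AND 1))) -> 1
  row 12 [01100]: (((1 OR 0) IMPLIES (NOT 1 AND 0)) OR ((1 IMPLIES 1) AND (0 AND 0))) -> 0
  row 13 [01101]: (((1 OR 0) IMPLIES (NOT 1 AND 1)) OR ((1 IMPLIES 1) AND (0 AND 0))) -> 0
  row 14 [01110]: (((1 OR 1) IMPLIES (NOT 1 AND 0)) OR ((1 IMPLIES 1) AND (1 AND 1))) -> 1
  row 15 [01111]: (((1 OR 1) IMPLIES (NOT 1 AND 1)) OR ((1 IMPLIES 1) AND (1 AND 1))) -> 1
  row 16 [10000]: (((0 OR 0) IMPLIES (NOT 0 AND 0)) OR ((0 IMPLIES 0) AND (0 AND 0))) -> 1
  row 17 [10001]: (((0 OR 0) IMPLIES (NOT 0 AND 1)) OR ((0 IMPLIES 0) AND (0 AND 0))) -> 1
  row 18 [10010]: (((0 OR 1) IMPLIES (NOT 0 AND 0)) OR ((0 IMPLIES 0) AND (1 AND 1))) -> 1
  row 19 [10011]: (((0 OR 1) IMPLIES (NOT 0 AND 1)) OR ((0 IMPLIES 0) AND (1 AND 1))) -> 1
  row 20 [10100]: (((1 OR 0) IMPLIES (NOT 1 AND 0)) OR ((1 IMPLIES 0) AND (0 AND 0))) -> 0
  row 21 [10101]: (((1 OR 0) IMPLIES (NOT 1 AND 1)) OR ((1 IMPLIES 0) AND (0 AND 0))) -> 0
  row 22 [10110]: (((1 OR 1) IMPLIES (NOT 1 AND 0)) OR ((1 IMPLIES 0) AND (1 AND 1))) -> 0
  row 23 [10111]: (((1 OR 1) IMPLIES (NOT 1 AND 1)) OR ((1 IMPLIES 0) AND (1 AND 1))) -> 0
  row 24 [11000]: (((0 OR 0) IMPLIES (NOT 0 AND 0)) OR ((0 IMPLIES 1) AND (0 AND 0))) -> 1
  row 25 [11001]: (((0 OR 0) IMPLIES (NOT 0 AND 1)) OR ((0 IMPLIES 1) AND (0 AND 0))) -> 1
  row 26 [11010]: (((0 OR 1) IMPLIES (NOT 0 AND 0)) OR ((0 IMPLIES 1) AND (1 AND 1))) -> 1
  row 27 [11011]: (((0 OR 1) IMPLIES (NOT 0 AND 1)) OR ((0 IMPLIES 1) AND (1 AND 1))) -> 1
  row 28 [11100]: (((1 OR 0) IMPLIES (NOT 1 AND 0)) OR ((1 IMPLIES 1) AND (0 AND 0))) -> 0
  row 29 [11101]: (((1 OR 0) IMPLIES (NOT 1 AND 1)) OR ((1 IMPLIES 1) AND (0 AND 0))) -> 0
  row 30 [11110]: (((1 OR 1) IMPLIES (NOT 1 AND 0)) OR ((1 IMPLIES 1) AND (1 AND 1))) -> 1
  row 31 [11111]: (((1 OR 1) IMPLIES (NOT 1 AND 1)) OR ((1 IMPLIES 1) AND (1 AND 1))) -> 1
Full result column, 4 rows per line (a,b,c fixed per line; d,e runs 00..11 left to right):
  rows 0-3 [a,b,c=000]: 1111  = hex F
  rows 4-7 [a,b,c=001]: 0000  = hex 0
  rows 8-11 [a,b,c=010]: 1111  = hex F
  rows 12-15 [a,b,c=011]: 0011  = hex 3
  rows 16-19 [a,b,c=100]: 1111  = hex F
  rows 20-23 [a,b,c=101]: 0000  = hex 0
  rows 24-27 [a,b,c=110]: 1111  = hex F
  rows 28-31 [a,b,c=111]: 0011  = hex 3
Output column (row 0 .. row 31) = 11110000111100111111000011110011
Output column grouped in 4s = 1111 0000 1111 0011 1111 0000 1111 0011 = 0xF0F3F0F3
Convert to decimal digit by digit (value = value*16 + digit):
  F -> 15
  15*16 + 0 = 240
  240*16 + 15 (F) = 3855
  3855*16 + 3 = 61683
  61683*16 + 15 (F) = 986943
  986943*16 + 0 = 15791088
  15791088*16 + 15 (F) = 252657423
  252657423*16 + 3 = 4042518771
Decimal = 4042518771

4042518771


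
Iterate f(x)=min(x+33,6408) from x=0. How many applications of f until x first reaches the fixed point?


Step 1: x=0, cap=6408, increment=33
Step 2: x grows by 33 each step until capped at 6408; fixed point is x=6408
Step 3: iterations = ceil(6408/33) = 195

195


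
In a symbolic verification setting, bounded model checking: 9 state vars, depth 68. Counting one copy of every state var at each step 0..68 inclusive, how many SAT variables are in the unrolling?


BMC unrolls to depth k, creating one copy of each state var for steps 0..k.
Step count = 68 + 1 = 69 (steps 0 through 68)
Vars per step = 9
Total = 9 * 69 = 621

621


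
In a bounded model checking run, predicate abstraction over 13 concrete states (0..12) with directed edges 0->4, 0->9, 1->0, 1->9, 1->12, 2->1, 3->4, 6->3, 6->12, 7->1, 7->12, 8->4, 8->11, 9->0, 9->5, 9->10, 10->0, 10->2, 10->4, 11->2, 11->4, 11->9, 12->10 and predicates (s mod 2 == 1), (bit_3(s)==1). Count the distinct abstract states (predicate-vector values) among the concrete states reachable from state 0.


BFS from 0:
Concrete reachable: {0, 1, 2, 4, 5, 9, 10, 12}
Abstract via predicates (s mod 2 == 1), (bit_3(s)==1):
  (0,0) <- {0, 2, 4}
  (0,1) <- {10, 12}
  (1,0) <- {1, 5}
  (1,1) <- {9}
Distinct abstract states = 4

4


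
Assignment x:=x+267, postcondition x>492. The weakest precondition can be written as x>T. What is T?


Formula: wp(x:=E, P) = P[E/x] (substitute E for x in postcondition)
Step 1: Postcondition: x>492
Step 2: Substitute x+267 for x: x+267>492
Step 3: Solve for x: x > 492-267 = 225

225


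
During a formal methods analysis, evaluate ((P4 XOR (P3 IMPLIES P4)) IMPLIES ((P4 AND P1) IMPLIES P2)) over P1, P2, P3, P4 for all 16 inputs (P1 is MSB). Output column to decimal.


Formula: ((P4 XOR (P3 IMPLIES P4)) IMPLIES ((P4 AND P1) IMPLIES P2)) over P1, P2, P3, P4 (16 rows)
Evaluate each row (bits = P1,P2,P3,P4, MSB first):
  row 0 [0000]: ((0 XOR (0 IMPLIES 0)) IMPLIES ((0 AND 0) IMPLIES 0)) -> 1
  row 1 [0001]: ((1 XOR (0 IMPLIES 1)) IMPLIES ((1 AND 0) IMPLIES 0)) -> 1
  row 2 [0010]: ((0 XOR (1 IMPLIES 0)) IMPLIES ((0 AND 0) IMPLIES 0)) -> 1
  row 3 [0011]: ((1 XOR (1 IMPLIES 1)) IMPLIES ((1 AND 0) IMPLIES 0)) -> 1
  row 4 [0100]: ((0 XOR (0 IMPLIES 0)) IMPLIES ((0 AND 0) IMPLIES 1)) -> 1
  row 5 [0101]: ((1 XOR (0 IMPLIES 1)) IMPLIES ((1 AND 0) IMPLIES 1)) -> 1
  row 6 [0110]: ((0 XOR (1 IMPLIES 0)) IMPLIES ((0 AND 0) IMPLIES 1)) -> 1
  row 7 [0111]: ((1 XOR (1 IMPLIES 1)) IMPLIES ((1 AND 0) IMPLIES 1)) -> 1
  row 8 [1000]: ((0 XOR (0 IMPLIES 0)) IMPLIES ((0 AND 1) IMPLIES 0)) -> 1
  row 9 [1001]: ((1 XOR (0 IMPLIES 1)) IMPLIES ((1 AND 1) IMPLIES 0)) -> 1
  row 10 [1010]: ((0 XOR (1 IMPLIES 0)) IMPLIES ((0 AND 1) IMPLIES 0)) -> 1
  row 11 [1011]: ((1 XOR (1 IMPLIES 1)) IMPLIES ((1 AND 1) IMPLIES 0)) -> 1
  row 12 [1100]: ((0 XOR (0 IMPLIES 0)) IMPLIES ((0 AND 1) IMPLIES 1)) -> 1
  row 13 [1101]: ((1 XOR (0 IMPLIES 1)) IMPLIES ((1 AND 1) IMPLIES 1)) -> 1
  row 14 [1110]: ((0 XOR (1 IMPLIES 0)) IMPLIES ((0 AND 1) IMPLIES 1)) -> 1
  row 15 [1111]: ((1 XOR (1 IMPLIES 1)) IMPLIES ((1 AND 1) IMPLIES 1)) -> 1
Full result column, 4 rows per line (P1,P2 fixed per line; P3,P4 runs 00..11 left to right):
  rows 0-3 [P1,P2=00]: 1111  = hex F
  rows 4-7 [P1,P2=01]: 1111  = hex F
  rows 8-11 [P1,P2=10]: 1111  = hex F
  rows 12-15 [P1,P2=11]: 1111  = hex F
Output column (row 0 .. row 15) = 1111111111111111
Output column grouped in 4s = 1111 1111 1111 1111 = 0xFFFF
Convert to decimal digit by digit (value = value*16 + digit):
  F -> 15
  15*16 + 15 (F) = 255
  255*16 + 15 (F) = 4095
  4095*16 + 15 (F) = 65535
Decimal = 65535

65535


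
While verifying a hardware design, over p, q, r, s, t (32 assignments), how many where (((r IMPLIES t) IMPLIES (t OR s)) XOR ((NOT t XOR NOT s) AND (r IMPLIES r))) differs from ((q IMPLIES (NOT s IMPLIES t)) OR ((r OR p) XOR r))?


F1 = (((r IMPLIES t) IMPLIES (t OR s)) XOR ((NOT t XOR NOT s) AND (r IMPLIES r)))
F2 = ((q IMPLIES (NOT s IMPLIES t)) OR ((r OR p) XOR r))
Evaluate both on each of 32 rows (bits = p,q,r,s,t):
  row 0 [00000]: F1=0 F2=1 (differ) -> 1
  row 1 [00001]: F1=0 F2=1 (differ) -> 1
  row 2 [00010]: F1=0 F2=1 (differ) -> 1
  row 3 [00011]: F1=1 F2=1 -> 0
  row 4 [00100]: F1=1 F2=1 -> 0
  row 5 [00101]: F1=0 F2=1 (differ) -> 1
  row 6 [00110]: F1=0 F2=1 (differ) -> 1
  row 7 [00111]: F1=1 F2=1 -> 0
  row 8 [01000]: F1=0 F2=0 -> 0
  row 9 [01001]: F1=0 F2=1 (differ) -> 1
  row 10 [01010]: F1=0 F2=1 (differ) -> 1
  row 11 [01011]: F1=1 F2=1 -> 0
  row 12 [01100]: F1=1 F2=0 (differ) -> 1
  row 13 [01101]: F1=0 F2=1 (differ) -> 1
  row 14 [01110]: F1=0 F2=1 (differ) -> 1
  row 15 [01111]: F1=1 F2=1 -> 0
  row 16 [10000]: F1=0 F2=1 (differ) -> 1
  row 17 [10001]: F1=0 F2=1 (differ) -> 1
  row 18 [10010]: F1=0 F2=1 (differ) -> 1
  row 19 [10011]: F1=1 F2=1 -> 0
  row 20 [10100]: F1=1 F2=1 -> 0
  row 21 [10101]: F1=0 F2=1 (differ) -> 1
  row 22 [10110]: F1=0 F2=1 (differ) -> 1
  row 23 [10111]: F1=1 F2=1 -> 0
  row 24 [11000]: F1=0 F2=1 (differ) -> 1
  row 25 [11001]: F1=0 F2=1 (differ) -> 1
  row 26 [11010]: F1=0 F2=1 (differ) -> 1
  row 27 [11011]: F1=1 F2=1 -> 0
  row 28 [11100]: F1=1 F2=0 (differ) -> 1
  row 29 [11101]: F1=0 F2=1 (differ) -> 1
  row 30 [11110]: F1=0 F2=1 (differ) -> 1
  row 31 [11111]: F1=1 F2=1 -> 0
Full result column, 8 rows per line (p,q fixed per line; r,s,t runs 000..111 left to right):
  rows 0-7 [p,q=00]: 11100110  (ones: 5)
  rows 8-15 [p,q=01]: 01101110  (ones: 5)
  rows 16-23 [p,q=10]: 11100110  (ones: 5)
  rows 24-31 [p,q=11]: 11101110  (ones: 6)
Disagreements = 5+5+5+6 = 21

21


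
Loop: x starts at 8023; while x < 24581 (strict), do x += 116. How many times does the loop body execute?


Step 1: x goes from 8023 toward 24581 by 116; the body runs while x<24581, so iterations = ceil((bound-start)/step)
Step 2: Distance=16558
Step 3: ceil(16558/116)=143

143


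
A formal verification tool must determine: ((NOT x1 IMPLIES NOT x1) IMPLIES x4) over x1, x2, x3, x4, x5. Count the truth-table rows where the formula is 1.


Formula: ((NOT x1 IMPLIES NOT x1) IMPLIES x4) over 5 vars (32 rows)
Evaluate each row (x1, x2, x3, x4, x5 as bits, MSB first):
  row 0 [00000]: ((NOT 0 IMPLIES NOT 0) IMPLIES 0) -> 0
  row 1 [00001]: ((NOT 0 IMPLIES NOT 0) IMPLIES 0) -> 0
  row 2 [00010]: ((NOT 0 IMPLIES NOT 0) IMPLIES 1) -> 1
  row 3 [00011]: ((NOT 0 IMPLIES NOT 0) IMPLIES 1) -> 1
  row 4 [00100]: ((NOT 0 IMPLIES NOT 0) IMPLIES 0) -> 0
  row 5 [00101]: ((NOT 0 IMPLIES NOT 0) IMPLIES 0) -> 0
  row 6 [00110]: ((NOT 0 IMPLIES NOT 0) IMPLIES 1) -> 1
  row 7 [00111]: ((NOT 0 IMPLIES NOT 0) IMPLIES 1) -> 1
  row 8 [01000]: ((NOT 0 IMPLIES NOT 0) IMPLIES 0) -> 0
  row 9 [01001]: ((NOT 0 IMPLIES NOT 0) IMPLIES 0) -> 0
  row 10 [01010]: ((NOT 0 IMPLIES NOT 0) IMPLIES 1) -> 1
  row 11 [01011]: ((NOT 0 IMPLIES NOT 0) IMPLIES 1) -> 1
  row 12 [01100]: ((NOT 0 IMPLIES NOT 0) IMPLIES 0) -> 0
  row 13 [01101]: ((NOT 0 IMPLIES NOT 0) IMPLIES 0) -> 0
  row 14 [01110]: ((NOT 0 IMPLIES NOT 0) IMPLIES 1) -> 1
  row 15 [01111]: ((NOT 0 IMPLIES NOT 0) IMPLIES 1) -> 1
  row 16 [10000]: ((NOT 1 IMPLIES NOT 1) IMPLIES 0) -> 0
  row 17 [10001]: ((NOT 1 IMPLIES NOT 1) IMPLIES 0) -> 0
  row 18 [10010]: ((NOT 1 IMPLIES NOT 1) IMPLIES 1) -> 1
  row 19 [10011]: ((NOT 1 IMPLIES NOT 1) IMPLIES 1) -> 1
  row 20 [10100]: ((NOT 1 IMPLIES NOT 1) IMPLIES 0) -> 0
  row 21 [10101]: ((NOT 1 IMPLIES NOT 1) IMPLIES 0) -> 0
  row 22 [10110]: ((NOT 1 IMPLIES NOT 1) IMPLIES 1) -> 1
  row 23 [10111]: ((NOT 1 IMPLIES NOT 1) IMPLIES 1) -> 1
  row 24 [11000]: ((NOT 1 IMPLIES NOT 1) IMPLIES 0) -> 0
  row 25 [11001]: ((NOT 1 IMPLIES NOT 1) IMPLIES 0) -> 0
  row 26 [11010]: ((NOT 1 IMPLIES NOT 1) IMPLIES 1) -> 1
  row 27 [11011]: ((NOT 1 IMPLIES NOT 1) IMPLIES 1) -> 1
  row 28 [11100]: ((NOT 1 IMPLIES NOT 1) IMPLIES 0) -> 0
  row 29 [11101]: ((NOT 1 IMPLIES NOT 1) IMPLIES 0) -> 0
  row 30 [11110]: ((NOT 1 IMPLIES NOT 1) IMPLIES 1) -> 1
  row 31 [11111]: ((NOT 1 IMPLIES NOT 1) IMPLIES 1) -> 1
Full result column, 8 rows per line (x1,x2 fixed per line; x3,x4,x5 runs 000..111 left to right):
  rows 0-7 [x1,x2=00]: 00110011  (ones: 4)
  rows 8-15 [x1,x2=01]: 00110011  (ones: 4)
  rows 16-23 [x1,x2=10]: 00110011  (ones: 4)
  rows 24-31 [x1,x2=11]: 00110011  (ones: 4)
Count of 1-rows = 4+4+4+4 = 16

16


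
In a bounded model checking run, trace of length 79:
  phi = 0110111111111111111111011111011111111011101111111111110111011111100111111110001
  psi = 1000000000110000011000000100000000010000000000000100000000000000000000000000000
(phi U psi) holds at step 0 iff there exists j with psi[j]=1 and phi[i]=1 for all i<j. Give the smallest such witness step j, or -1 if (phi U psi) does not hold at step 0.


(phi U psi) at 0: need smallest j with psi[j]=1 and phi[i]=1 for all i in [0,j).
Scan from step 0:
  step 0: psi=1 and phi held for [0,0) -> witness found
Witness step = 0

0


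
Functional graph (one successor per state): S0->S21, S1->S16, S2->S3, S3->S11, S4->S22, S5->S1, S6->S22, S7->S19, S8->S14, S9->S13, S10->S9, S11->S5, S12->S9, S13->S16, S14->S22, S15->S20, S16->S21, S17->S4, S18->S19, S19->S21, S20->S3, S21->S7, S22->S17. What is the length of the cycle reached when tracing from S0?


Trace from S0 until a state repeats:
  S0 -> S21 -> S7 -> S19 -> S21
S21 first seen at step 1, revisited at step 4.
Cycle length = 4 - 1 = 3

3


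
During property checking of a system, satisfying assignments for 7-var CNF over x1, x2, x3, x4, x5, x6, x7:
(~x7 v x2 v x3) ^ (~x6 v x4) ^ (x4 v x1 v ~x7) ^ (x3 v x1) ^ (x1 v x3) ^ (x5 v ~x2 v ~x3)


CNF with 6 clauses over 7 vars (128 assignments).
An assignment satisfies CNF iff every clause has >=1 true literal.
Check each row (bits = x1,x2,x3,x4,x5,x6,x7; clause T/F shown):
  row 0 [0000000]: clauses=TTTFFT -> 0
  row 1 [0000001]: clauses=FTFFFT -> 0
  row 2 [0000010]: clauses=TFTFFT -> 0
  row 3 [0000011]: clauses=FFFFFT -> 0
  row 4 [0000100]: clauses=TTTFFT -> 0
  (every remaining row is evaluated the same way; all 128 results are listed next)
Full result column, 8 rows per line (x1,x2,x3,x4 fixed per line; x5,x6,x7 runs 000..111 left to right):
  rows 0-7 [x1,x2,x3,x4=0000]: 00000000  (ones: 0)
  rows 8-15 [x1,x2,x3,x4=0001]: 00000000  (ones: 0)
  rows 16-23 [x1,x2,x3,x4=0010]: 10001000  (ones: 2)
  rows 24-31 [x1,x2,x3,x4=0011]: 11111111  (ones: 8)
  rows 32-39 [x1,x2,x3,x4=0100]: 00000000  (ones: 0)
  rows 40-47 [x1,x2,x3,x4=0101]: 00000000  (ones: 0)
  rows 48-55 [x1,x2,x3,x4=0110]: 00001000  (ones: 1)
  rows 56-63 [x1,x2,x3,x4=0111]: 00001111  (ones: 4)
  rows 64-71 [x1,x2,x3,x4=1000]: 10001000  (ones: 2)
  rows 72-79 [x1,x2,x3,x4=1001]: 10101010  (ones: 4)
  rows 80-87 [x1,x2,x3,x4=1010]: 11001100  (ones: 4)
  rows 88-95 [x1,x2,x3,x4=1011]: 11111111  (ones: 8)
  rows 96-103 [x1,x2,x3,x4=1100]: 11001100  (ones: 4)
  rows 104-111 [x1,x2,x3,x4=1101]: 11111111  (ones: 8)
  rows 112-119 [x1,x2,x3,x4=1110]: 00001100  (ones: 2)
  rows 120-127 [x1,x2,x3,x4=1111]: 00001111  (ones: 4)
Satisfying assignments = 0+0+2+8+0+0+1+4+2+4+4+8+4+8+2+4 = 51

51


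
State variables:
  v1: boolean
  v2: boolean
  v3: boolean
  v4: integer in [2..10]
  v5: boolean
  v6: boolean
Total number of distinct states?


State space = product of domain sizes of all variables.
Domain sizes:
  v1 (boolean): 2
  v2 (boolean): 2
  v3 (boolean): 2
  v4 (integer in [2..10]): 9
  v5 (boolean): 2
  v6 (boolean): 2
Product = 2 * 2 * 2 * 9 * 2 * 2 = 288

288


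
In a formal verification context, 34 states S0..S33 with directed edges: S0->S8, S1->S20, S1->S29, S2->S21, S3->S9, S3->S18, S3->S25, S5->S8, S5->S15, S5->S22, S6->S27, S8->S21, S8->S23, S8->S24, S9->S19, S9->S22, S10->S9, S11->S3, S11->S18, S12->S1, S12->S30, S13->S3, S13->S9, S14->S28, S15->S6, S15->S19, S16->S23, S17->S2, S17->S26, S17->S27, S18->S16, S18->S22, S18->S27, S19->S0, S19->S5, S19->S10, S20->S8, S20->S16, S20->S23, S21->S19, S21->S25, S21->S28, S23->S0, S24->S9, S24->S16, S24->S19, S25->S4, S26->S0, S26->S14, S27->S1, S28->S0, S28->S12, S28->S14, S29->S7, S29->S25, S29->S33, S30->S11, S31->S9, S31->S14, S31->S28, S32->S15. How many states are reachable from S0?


BFS from S0:
  layer 0: {S0}
  layer 1: {S8}
  layer 2: {S21, S23, S24}
  layer 3: {S9, S16, S19, S25, S28}
  layer 4: {S4, S5, S10, S12, S14, S22}
  layer 5: {S1, S15, S30}
  layer 6: {S6, S11, S20, S29}
  layer 7: {S3, S7, S18, S27, S33}
Reachable set: {S0, S1, S3, S4, S5, S6, S7, S8, S9, S10, S11, S12, S14, S15, S16, S18, S19, S20, S21, S22, S23, S24, S25, S27, S28, S29, S30, S33}
Count = 28

28


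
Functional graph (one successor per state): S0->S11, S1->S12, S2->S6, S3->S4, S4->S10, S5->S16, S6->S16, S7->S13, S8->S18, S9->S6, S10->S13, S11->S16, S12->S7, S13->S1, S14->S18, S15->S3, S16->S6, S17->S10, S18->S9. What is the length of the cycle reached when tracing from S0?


Trace from S0 until a state repeats:
  S0 -> S11 -> S16 -> S6 -> S16
S16 first seen at step 2, revisited at step 4.
Cycle length = 4 - 2 = 2

2


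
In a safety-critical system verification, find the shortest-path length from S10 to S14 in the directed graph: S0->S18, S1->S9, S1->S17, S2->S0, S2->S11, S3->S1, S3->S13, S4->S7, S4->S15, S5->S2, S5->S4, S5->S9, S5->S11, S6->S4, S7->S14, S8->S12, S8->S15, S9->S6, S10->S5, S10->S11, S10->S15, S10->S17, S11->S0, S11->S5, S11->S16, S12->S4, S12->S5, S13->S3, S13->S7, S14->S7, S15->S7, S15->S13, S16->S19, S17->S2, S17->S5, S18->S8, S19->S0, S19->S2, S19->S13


BFS layer-by-layer from S10:
  dist 0: {S10}
  dist 1: {S5, S11, S15, S17}
  dist 2: {S0, S2, S4, S7, S9, S13, S16}
  dist 3: {S3, S6, S14, S18, S19}
  -> S14 reached at distance 3
Shortest path length = 3

3


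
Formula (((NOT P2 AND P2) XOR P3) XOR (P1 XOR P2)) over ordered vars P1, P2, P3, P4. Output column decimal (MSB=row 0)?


Formula: (((NOT P2 AND P2) XOR P3) XOR (P1 XOR P2)) over P1, P2, P3, P4 (16 rows)
Evaluate each row (bits = P1,P2,P3,P4, MSB first):
  row 0 [0000]: (((NOT 0 AND 0) XOR 0) XOR (0 XOR 0)) -> 0
  row 1 [0001]: (((NOT 0 AND 0) XOR 0) XOR (0 XOR 0)) -> 0
  row 2 [0010]: (((NOT 0 AND 0) XOR 1) XOR (0 XOR 0)) -> 1
  row 3 [0011]: (((NOT 0 AND 0) XOR 1) XOR (0 XOR 0)) -> 1
  row 4 [0100]: (((NOT 1 AND 1) XOR 0) XOR (0 XOR 1)) -> 1
  row 5 [0101]: (((NOT 1 AND 1) XOR 0) XOR (0 XOR 1)) -> 1
  row 6 [0110]: (((NOT 1 AND 1) XOR 1) XOR (0 XOR 1)) -> 0
  row 7 [0111]: (((NOT 1 AND 1) XOR 1) XOR (0 XOR 1)) -> 0
  row 8 [1000]: (((NOT 0 AND 0) XOR 0) XOR (1 XOR 0)) -> 1
  row 9 [1001]: (((NOT 0 AND 0) XOR 0) XOR (1 XOR 0)) -> 1
  row 10 [1010]: (((NOT 0 AND 0) XOR 1) XOR (1 XOR 0)) -> 0
  row 11 [1011]: (((NOT 0 AND 0) XOR 1) XOR (1 XOR 0)) -> 0
  row 12 [1100]: (((NOT 1 AND 1) XOR 0) XOR (1 XOR 1)) -> 0
  row 13 [1101]: (((NOT 1 AND 1) XOR 0) XOR (1 XOR 1)) -> 0
  row 14 [1110]: (((NOT 1 AND 1) XOR 1) XOR (1 XOR 1)) -> 1
  row 15 [1111]: (((NOT 1 AND 1) XOR 1) XOR (1 XOR 1)) -> 1
Full result column, 4 rows per line (P1,P2 fixed per line; P3,P4 runs 00..11 left to right):
  rows 0-3 [P1,P2=00]: 0011  = hex 3
  rows 4-7 [P1,P2=01]: 1100  = hex C
  rows 8-11 [P1,P2=10]: 1100  = hex C
  rows 12-15 [P1,P2=11]: 0011  = hex 3
Output column (row 0 .. row 15) = 0011110011000011
Output column grouped in 4s = 0011 1100 1100 0011 = 0x3CC3
Convert to decimal digit by digit (value = value*16 + digit):
  3 -> 3
  3*16 + 12 (C) = 60
  60*16 + 12 (C) = 972
  972*16 + 3 = 15555
Decimal = 15555

15555


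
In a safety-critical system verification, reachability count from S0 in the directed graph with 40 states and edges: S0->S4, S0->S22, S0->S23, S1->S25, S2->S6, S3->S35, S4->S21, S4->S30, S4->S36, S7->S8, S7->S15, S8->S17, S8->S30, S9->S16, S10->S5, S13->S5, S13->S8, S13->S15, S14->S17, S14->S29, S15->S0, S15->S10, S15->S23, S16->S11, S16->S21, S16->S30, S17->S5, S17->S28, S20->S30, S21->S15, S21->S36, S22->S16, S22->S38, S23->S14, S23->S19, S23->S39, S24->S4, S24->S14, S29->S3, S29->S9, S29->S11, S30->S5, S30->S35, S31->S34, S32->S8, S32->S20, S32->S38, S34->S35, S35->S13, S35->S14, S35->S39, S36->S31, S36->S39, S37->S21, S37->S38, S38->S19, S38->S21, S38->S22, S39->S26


BFS from S0:
  layer 0: {S0}
  layer 1: {S4, S22, S23}
  layer 2: {S14, S16, S19, S21, S30, S36, S38, S39}
  layer 3: {S5, S11, S15, S17, S26, S29, S31, S35}
  layer 4: {S3, S9, S10, S13, S28, S34}
  layer 5: {S8}
Reachable set: {S0, S3, S4, S5, S8, S9, S10, S11, S13, S14, S15, S16, S17, S19, S21, S22, S23, S26, S28, S29, S30, S31, S34, S35, S36, S38, S39}
Count = 27

27


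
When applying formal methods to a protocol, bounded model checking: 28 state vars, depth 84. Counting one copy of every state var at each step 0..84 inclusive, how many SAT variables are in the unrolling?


BMC unrolls to depth k, creating one copy of each state var for steps 0..k.
Step count = 84 + 1 = 85 (steps 0 through 84)
Vars per step = 28
Total = 28 * 85 = 2380

2380


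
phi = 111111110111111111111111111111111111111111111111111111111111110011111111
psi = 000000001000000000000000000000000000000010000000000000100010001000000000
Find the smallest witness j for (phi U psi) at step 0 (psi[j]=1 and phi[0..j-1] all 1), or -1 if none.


(phi U psi) at 0: need smallest j with psi[j]=1 and phi[i]=1 for all i in [0,j).
Scan from step 0:
  step 0: phi=1, psi=0 -> continue
  step 1: phi=1, psi=0 -> continue
  step 2: phi=1, psi=0 -> continue
  step 3: phi=1, psi=0 -> continue
  step 8: psi=1 and phi held for [0,8) -> witness found
Witness step = 8

8


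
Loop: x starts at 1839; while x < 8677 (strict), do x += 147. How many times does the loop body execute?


Step 1: x goes from 1839 toward 8677 by 147; the body runs while x<8677, so iterations = ceil((bound-start)/step)
Step 2: Distance=6838
Step 3: ceil(6838/147)=47

47


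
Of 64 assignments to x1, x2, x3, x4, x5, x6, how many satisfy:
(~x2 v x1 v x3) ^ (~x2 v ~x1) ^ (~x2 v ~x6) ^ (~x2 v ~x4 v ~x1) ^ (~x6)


CNF with 5 clauses over 6 vars (64 assignments).
An assignment satisfies CNF iff every clause has >=1 true literal.
Check each row (bits = x1,x2,x3,x4,x5,x6; clause T/F shown):
  row 0 [000000]: clauses=TTTTT -> 1
  row 1 [000001]: clauses=TTTTF -> 0
  row 2 [000010]: clauses=TTTTT -> 1
  row 3 [000011]: clauses=TTTTF -> 0
  row 4 [000100]: clauses=TTTTT -> 1
  (every remaining row is evaluated the same way; all 64 results are listed next)
Full result column, 8 rows per line (x1,x2,x3 fixed per line; x4,x5,x6 runs 000..111 left to right):
  rows 0-7 [x1,x2,x3=000]: 10101010  (ones: 4)
  rows 8-15 [x1,x2,x3=001]: 10101010  (ones: 4)
  rows 16-23 [x1,x2,x3=010]: 00000000  (ones: 0)
  rows 24-31 [x1,x2,x3=011]: 10101010  (ones: 4)
  rows 32-39 [x1,x2,x3=100]: 10101010  (ones: 4)
  rows 40-47 [x1,x2,x3=101]: 10101010  (ones: 4)
  rows 48-55 [x1,x2,x3=110]: 00000000  (ones: 0)
  rows 56-63 [x1,x2,x3=111]: 00000000  (ones: 0)
Satisfying assignments = 4+4+0+4+4+4+0+0 = 20

20


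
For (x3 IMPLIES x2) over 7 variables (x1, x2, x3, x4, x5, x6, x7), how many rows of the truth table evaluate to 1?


Formula: (x3 IMPLIES x2) over 7 vars (128 rows)
Evaluate each row (x1, x2, x3, x4, x5, x6, x7 as bits, MSB first):
  row 0 [0000000]: (0 IMPLIES 0) -> 1
  row 1 [0000001]: (0 IMPLIES 0) -> 1
  row 2 [0000010]: (0 IMPLIES 0) -> 1
  row 3 [0000011]: (0 IMPLIES 0) -> 1
  row 4 [0000100]: (0 IMPLIES 0) -> 1
  (every remaining row is evaluated the same way; all 128 results are listed next)
Full result column, 8 rows per line (x1,x2,x3,x4 fixed per line; x5,x6,x7 runs 000..111 left to right):
  rows 0-7 [x1,x2,x3,x4=0000]: 11111111  (ones: 8)
  rows 8-15 [x1,x2,x3,x4=0001]: 11111111  (ones: 8)
  rows 16-23 [x1,x2,x3,x4=0010]: 00000000  (ones: 0)
  rows 24-31 [x1,x2,x3,x4=0011]: 00000000  (ones: 0)
  rows 32-39 [x1,x2,x3,x4=0100]: 11111111  (ones: 8)
  rows 40-47 [x1,x2,x3,x4=0101]: 11111111  (ones: 8)
  rows 48-55 [x1,x2,x3,x4=0110]: 11111111  (ones: 8)
  rows 56-63 [x1,x2,x3,x4=0111]: 11111111  (ones: 8)
  rows 64-71 [x1,x2,x3,x4=1000]: 11111111  (ones: 8)
  rows 72-79 [x1,x2,x3,x4=1001]: 11111111  (ones: 8)
  rows 80-87 [x1,x2,x3,x4=1010]: 00000000  (ones: 0)
  rows 88-95 [x1,x2,x3,x4=1011]: 00000000  (ones: 0)
  rows 96-103 [x1,x2,x3,x4=1100]: 11111111  (ones: 8)
  rows 104-111 [x1,x2,x3,x4=1101]: 11111111  (ones: 8)
  rows 112-119 [x1,x2,x3,x4=1110]: 11111111  (ones: 8)
  rows 120-127 [x1,x2,x3,x4=1111]: 11111111  (ones: 8)
Count of 1-rows = 8+8+0+0+8+8+8+8+8+8+0+0+8+8+8+8 = 96

96


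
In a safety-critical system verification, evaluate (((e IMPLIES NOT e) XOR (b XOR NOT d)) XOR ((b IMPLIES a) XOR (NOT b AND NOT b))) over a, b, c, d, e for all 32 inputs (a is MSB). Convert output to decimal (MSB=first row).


Formula: (((e IMPLIES NOT e) XOR (b XOR NOT d)) XOR ((b IMPLIES a) XOR (NOT b AND NOT b))) over a, b, c, d, e (32 rows)
Evaluate each row (bits = a,b,c,d,e, MSB first):
  row 0 [00000]: (((0 IMPLIES NOT 0) XOR (0 XOR NOT 0)) XOR ((0 IMPLIES 0) XOR (NOT 0 AND NOT 0))) -> 0
  row 1 [00001]: (((1 IMPLIES NOT 1) XOR (0 XOR NOT 0)) XOR ((0 IMPLIES 0) XOR (NOT 0 AND NOT 0))) -> 1
  row 2 [00010]: (((0 IMPLIES NOT 0) XOR (0 XOR NOT 1)) XOR ((0 IMPLIES 0) XOR (NOT 0 AND NOT 0))) -> 1
  row 3 [00011]: (((1 IMPLIES NOT 1) XOR (0 XOR NOT 1)) XOR ((0 IMPLIES 0) XOR (NOT 0 AND NOT 0))) -> 0
  row 4 [00100]: (((0 IMPLIES NOT 0) XOR (0 XOR NOT 0)) XOR ((0 IMPLIES 0) XOR (NOT 0 AND NOT 0))) -> 0
  row 5 [00101]: (((1 IMPLIES NOT 1) XOR (0 XOR NOT 0)) XOR ((0 IMPLIES 0) XOR (NOT 0 AND NOT 0))) -> 1
  row 6 [00110]: (((0 IMPLIES NOT 0) XOR (0 XOR NOT 1)) XOR ((0 IMPLIES 0) XOR (NOT 0 AND NOT 0))) -> 1
  row 7 [00111]: (((1 IMPLIES NOT 1) XOR (0 XOR NOT 1)) XOR ((0 IMPLIES 0) XOR (NOT 0 AND NOT 0))) -> 0
  row 8 [01000]: (((0 IMPLIES NOT 0) XOR (1 XOR NOT 0)) XOR ((1 IMPLIES 0) XOR (NOT 1 AND NOT 1))) -> 1
  row 9 [01001]: (((1 IMPLIES NOT 1) XOR (1 XOR NOT 0)) XOR ((1 IMPLIES 0) XOR (NOT 1 AND NOT 1))) -> 0
  row 10 [01010]: (((0 IMPLIES NOT 0) XOR (1 XOR NOT 1)) XOR ((1 IMPLIES 0) XOR (NOT 1 AND NOT 1))) -> 0
  row 11 [01011]: (((1 IMPLIES NOT 1) XOR (1 XOR NOT 1)) XOR ((1 IMPLIES 0) XOR (NOT 1 AND NOT 1))) -> 1
  row 12 [01100]: (((0 IMPLIES NOT 0) XOR (1 XOR NOT 0)) XOR ((1 IMPLIES 0) XOR (NOT 1 AND NOT 1))) -> 1
  row 13 [01101]: (((1 IMPLIES NOT 1) XOR (1 XOR NOT 0)) XOR ((1 IMPLIES 0) XOR (NOT 1 AND NOT 1))) -> 0
  row 14 [01110]: (((0 IMPLIES NOT 0) XOR (1 XOR NOT 1)) XOR ((1 IMPLIES 0) XOR (NOT 1 AND NOT 1))) -> 0
  row 15 [01111]: (((1 IMPLIES NOT 1) XOR (1 XOR NOT 1)) XOR ((1 IMPLIES 0) XOR (NOT 1 AND NOT 1))) -> 1
  row 16 [10000]: (((0 IMPLIES NOT 0) XOR (0 XOR NOT 0)) XOR ((0 IMPLIES 1) XOR (NOT 0 AND NOT 0))) -> 0
  row 17 [10001]: (((1 IMPLIES NOT 1) XOR (0 XOR NOT 0)) XOR ((0 IMPLIES 1) XOR (NOT 0 AND NOT 0))) -> 1
  row 18 [10010]: (((0 IMPLIES NOT 0) XOR (0 XOR NOT 1)) XOR ((0 IMPLIES 1) XOR (NOT 0 AND NOT 0))) -> 1
  row 19 [10011]: (((1 IMPLIES NOT 1) XOR (0 XOR NOT 1)) XOR ((0 IMPLIES 1) XOR (NOT 0 AND NOT 0))) -> 0
  row 20 [10100]: (((0 IMPLIES NOT 0) XOR (0 XOR NOT 0)) XOR ((0 IMPLIES 1) XOR (NOT 0 AND NOT 0))) -> 0
  row 21 [10101]: (((1 IMPLIES NOT 1) XOR (0 XOR NOT 0)) XOR ((0 IMPLIES 1) XOR (NOT 0 AND NOT 0))) -> 1
  row 22 [10110]: (((0 IMPLIES NOT 0) XOR (0 XOR NOT 1)) XOR ((0 IMPLIES 1) XOR (NOT 0 AND NOT 0))) -> 1
  row 23 [10111]: (((1 IMPLIES NOT 1) XOR (0 XOR NOT 1)) XOR ((0 IMPLIES 1) XOR (NOT 0 AND NOT 0))) -> 0
  row 24 [11000]: (((0 IMPLIES NOT 0) XOR (1 XOR NOT 0)) XOR ((1 IMPLIES 1) XOR (NOT 1 AND NOT 1))) -> 0
  row 25 [11001]: (((1 IMPLIES NOT 1) XOR (1 XOR NOT 0)) XOR ((1 IMPLIES 1) XOR (NOT 1 AND NOT 1))) -> 1
  row 26 [11010]: (((0 IMPLIES NOT 0) XOR (1 XOR NOT 1)) XOR ((1 IMPLIES 1) XOR (NOT 1 AND NOT 1))) -> 1
  row 27 [11011]: (((1 IMPLIES NOT 1) XOR (1 XOR NOT 1)) XOR ((1 IMPLIES 1) XOR (NOT 1 AND NOT 1))) -> 0
  row 28 [11100]: (((0 IMPLIES NOT 0) XOR (1 XOR NOT 0)) XOR ((1 IMPLIES 1) XOR (NOT 1 AND NOT 1))) -> 0
  row 29 [11101]: (((1 IMPLIES NOT 1) XOR (1 XOR NOT 0)) XOR ((1 IMPLIES 1) XOR (NOT 1 AND NOT 1))) -> 1
  row 30 [11110]: (((0 IMPLIES NOT 0) XOR (1 XOR NOT 1)) XOR ((1 IMPLIES 1) XOR (NOT 1 AND NOT 1))) -> 1
  row 31 [11111]: (((1 IMPLIES NOT 1) XOR (1 XOR NOT 1)) XOR ((1 IMPLIES 1) XOR (NOT 1 AND NOT 1))) -> 0
Full result column, 4 rows per line (a,b,c fixed per line; d,e runs 00..11 left to right):
  rows 0-3 [a,b,c=000]: 0110  = hex 6
  rows 4-7 [a,b,c=001]: 0110  = hex 6
  rows 8-11 [a,b,c=010]: 1001  = hex 9
  rows 12-15 [a,b,c=011]: 1001  = hex 9
  rows 16-19 [a,b,c=100]: 0110  = hex 6
  rows 20-23 [a,b,c=101]: 0110  = hex 6
  rows 24-27 [a,b,c=110]: 0110  = hex 6
  rows 28-31 [a,b,c=111]: 0110  = hex 6
Output column (row 0 .. row 31) = 01100110100110010110011001100110
Output column grouped in 4s = 0110 0110 1001 1001 0110 0110 0110 0110 = 0x66996666
Convert to decimal digit by digit (value = value*16 + digit):
  6 -> 6
  6*16 + 6 = 102
  102*16 + 9 = 1641
  1641*16 + 9 = 26265
  26265*16 + 6 = 420246
  420246*16 + 6 = 6723942
  6723942*16 + 6 = 107583078
  107583078*16 + 6 = 1721329254
Decimal = 1721329254

1721329254


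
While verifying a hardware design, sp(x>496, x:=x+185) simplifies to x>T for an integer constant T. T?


Formula: sp(P, x:=E) = exists old_x. (x = E[old_x/x]) AND P[old_x/x] (old_x is the value of x before the assignment; eliminate old_x by solving x = E[old_x/x] for old_x)
Step 1: Precondition P: x>496, i.e. old_x > 496
Step 2: Assignment gives x = old_x + 185, so old_x = x - 185
Step 3: Substitute into P: x - 185 > 496
Step 4: Simplify: x > 496+185 = 681

681


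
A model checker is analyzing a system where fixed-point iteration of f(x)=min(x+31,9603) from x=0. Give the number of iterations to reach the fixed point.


Step 1: x=0, cap=9603, increment=31
Step 2: x grows by 31 each step until capped at 9603; fixed point is x=9603
Step 3: iterations = ceil(9603/31) = 310

310


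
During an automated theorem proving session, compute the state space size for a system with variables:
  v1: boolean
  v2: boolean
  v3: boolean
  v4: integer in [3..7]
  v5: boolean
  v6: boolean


State space = product of domain sizes of all variables.
Domain sizes:
  v1 (boolean): 2
  v2 (boolean): 2
  v3 (boolean): 2
  v4 (integer in [3..7]): 5
  v5 (boolean): 2
  v6 (boolean): 2
Product = 2 * 2 * 2 * 5 * 2 * 2 = 160

160


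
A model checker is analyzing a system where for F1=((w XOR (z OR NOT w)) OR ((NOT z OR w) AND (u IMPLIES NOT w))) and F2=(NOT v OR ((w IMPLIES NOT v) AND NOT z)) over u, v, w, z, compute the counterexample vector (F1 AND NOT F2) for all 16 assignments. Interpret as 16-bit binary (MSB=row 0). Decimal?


F1 = ((w XOR (z OR NOT w)) OR ((NOT z OR w) AND (u IMPLIES NOT w)))
F2 = (NOT v OR ((w IMPLIES NOT v) AND NOT z))
Counterexample to F1=>F2 is where F1=1 and F2=0.
Evaluate each row (bits = u,v,w,z, MSB first):
  row 0 [0000]: F1=1 F2=1 -> F1&~F2 -> 0
  row 1 [0001]: F1=1 F2=1 -> F1&~F2 -> 0
  row 2 [0010]: F1=1 F2=1 -> F1&~F2 -> 0
  row 3 [0011]: F1=1 F2=1 -> F1&~F2 -> 0
  row 4 [0100]: F1=1 F2=1 -> F1&~F2 -> 0
  row 5 [0101]: F1=1 F2=0 -> F1&~F2 -> 1
  row 6 [0110]: F1=1 F2=0 -> F1&~F2 -> 1
  row 7 [0111]: F1=1 F2=0 -> F1&~F2 -> 1
  row 8 [1000]: F1=1 F2=1 -> F1&~F2 -> 0
  row 9 [1001]: F1=1 F2=1 -> F1&~F2 -> 0
  row 10 [1010]: F1=1 F2=1 -> F1&~F2 -> 0
  row 11 [1011]: F1=0 F2=1 -> F1&~F2 -> 0
  row 12 [1100]: F1=1 F2=1 -> F1&~F2 -> 0
  row 13 [1101]: F1=1 F2=0 -> F1&~F2 -> 1
  row 14 [1110]: F1=1 F2=0 -> F1&~F2 -> 1
  row 15 [1111]: F1=0 F2=0 -> F1&~F2 -> 0
Full result column, 4 rows per line (u,v fixed per line; w,z runs 00..11 left to right):
  rows 0-3 [u,v=00]: 0000  = hex 0
  rows 4-7 [u,v=01]: 0111  = hex 7
  rows 8-11 [u,v=10]: 0000  = hex 0
  rows 12-15 [u,v=11]: 0110  = hex 6
Counterexample vector (row 0 .. row 15) = 0000011100000110
Output column grouped in 4s = 0000 0111 0000 0110 = 0x0706
Convert to decimal digit by digit (value = value*16 + digit):
  0 -> 0
  0*16 + 7 = 7
  7*16 + 0 = 112
  112*16 + 6 = 1798
Decimal = 1798

1798


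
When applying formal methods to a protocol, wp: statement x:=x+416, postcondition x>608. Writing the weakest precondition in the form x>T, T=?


Formula: wp(x:=E, P) = P[E/x] (substitute E for x in postcondition)
Step 1: Postcondition: x>608
Step 2: Substitute x+416 for x: x+416>608
Step 3: Solve for x: x > 608-416 = 192

192


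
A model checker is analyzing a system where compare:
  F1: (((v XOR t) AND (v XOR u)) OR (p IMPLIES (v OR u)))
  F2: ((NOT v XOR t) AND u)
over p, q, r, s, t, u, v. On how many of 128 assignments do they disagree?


F1 = (((v XOR t) AND (v XOR u)) OR (p IMPLIES (v OR u)))
F2 = ((NOT v XOR t) AND u)
Evaluate both on each of 128 rows (bits = p,q,r,s,t,u,v):
  row 0 [0000000]: F1=1 F2=0 (differ) -> 1
  row 1 [0000001]: F1=1 F2=0 (differ) -> 1
  row 2 [0000010]: F1=1 F2=1 -> 0
  row 3 [0000011]: F1=1 F2=0 (differ) -> 1
  row 4 [0000100]: F1=1 F2=0 (differ) -> 1
  (every remaining row is evaluated the same way; all 128 results are listed next)
Full result column, 8 rows per line (p,q,r,s fixed per line; t,u,v runs 000..111 left to right):
  rows 0-7 [p,q,r,s=0000]: 11011110  (ones: 6)
  rows 8-15 [p,q,r,s=0001]: 11011110  (ones: 6)
  rows 16-23 [p,q,r,s=0010]: 11011110  (ones: 6)
  rows 24-31 [p,q,r,s=0011]: 11011110  (ones: 6)
  rows 32-39 [p,q,r,s=0100]: 11011110  (ones: 6)
  rows 40-47 [p,q,r,s=0101]: 11011110  (ones: 6)
  rows 48-55 [p,q,r,s=0110]: 11011110  (ones: 6)
  rows 56-63 [p,q,r,s=0111]: 11011110  (ones: 6)
  rows 64-71 [p,q,r,s=1000]: 01010110  (ones: 4)
  rows 72-79 [p,q,r,s=1001]: 01010110  (ones: 4)
  rows 80-87 [p,q,r,s=1010]: 01010110  (ones: 4)
  rows 88-95 [p,q,r,s=1011]: 01010110  (ones: 4)
  rows 96-103 [p,q,r,s=1100]: 01010110  (ones: 4)
  rows 104-111 [p,q,r,s=1101]: 01010110  (ones: 4)
  rows 112-119 [p,q,r,s=1110]: 01010110  (ones: 4)
  rows 120-127 [p,q,r,s=1111]: 01010110  (ones: 4)
Disagreements = 6+6+6+6+6+6+6+6+4+4+4+4+4+4+4+4 = 80

80
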